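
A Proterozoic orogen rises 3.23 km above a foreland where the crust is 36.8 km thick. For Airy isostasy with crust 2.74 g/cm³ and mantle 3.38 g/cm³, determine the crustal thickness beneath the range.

53.9 km

Root depth r = h ρ_c / (ρ_m − ρ_c) = 3.23 km × 2.74 / 0.64 = 13.83 km.
Total thickness = T + h + r = 36.8 km + 3.23 km + 13.83 km = 53.9 km.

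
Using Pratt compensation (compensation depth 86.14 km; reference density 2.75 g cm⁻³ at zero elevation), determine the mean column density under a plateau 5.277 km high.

2.59 g cm⁻³

Pratt balance: ρ_ref D = ρ (D + h).
ρ = ρ_ref D/(D + h) = 2.75 × 86.14 km/(86.14 km + 5.277 km) = 2.59 g cm⁻³.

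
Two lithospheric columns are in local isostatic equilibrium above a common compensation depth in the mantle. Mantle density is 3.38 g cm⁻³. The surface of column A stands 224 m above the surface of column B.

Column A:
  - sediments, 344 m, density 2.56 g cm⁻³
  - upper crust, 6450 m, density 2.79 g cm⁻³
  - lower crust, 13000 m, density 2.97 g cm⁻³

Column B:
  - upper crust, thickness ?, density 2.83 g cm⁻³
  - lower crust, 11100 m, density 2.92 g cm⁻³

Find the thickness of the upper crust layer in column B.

6460 m

Take the compensation level at the base of the deeper column (depth z_c below the surface of column A) and equate Σ ρ_i t_i down to z_c; mantle fills any gap and the z_c terms cancel.
Column A: 344×2.56 + 6450×2.79 + 13000×2.97 + (z_c − 19794)×3.38
Column B: 224×0 + x×2.83 + 11100×2.92 + (z_c − 224 − 11100 − x)×3.38
The z_c×3.38 term appears on both sides and cancels. Collect the known terms of each column as K = Σ(ρt)_known − 3.38 × (depth of known layers): K_A = 57486.14 − 3.38×19794 = −9417.58; K_B = 32412 − 3.38×(224 + 11100) = −5863.12.
Balance: K_A = K_B − x×(3.38 − 2.83), so x = (K_B − K_A)/(3.38 − 2.83) = 3554.46/0.55 = 6460 m.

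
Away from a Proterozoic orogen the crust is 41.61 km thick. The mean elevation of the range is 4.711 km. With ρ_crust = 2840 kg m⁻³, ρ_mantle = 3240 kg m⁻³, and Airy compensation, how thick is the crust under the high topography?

Root depth r = h ρ_c / (ρ_m − ρ_c) = 4.711 km × 2840 / 400 = 33.45 km.
Total thickness = T + h + r = 41.61 km + 4.711 km + 33.45 km = 79.8 km.

79.8 km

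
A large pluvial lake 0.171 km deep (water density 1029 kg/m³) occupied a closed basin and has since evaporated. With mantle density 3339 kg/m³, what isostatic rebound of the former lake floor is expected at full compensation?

u = d ρ_w/ρ_m = 0.171 km × 1029/3339 = 0.0527 km.

0.0527 km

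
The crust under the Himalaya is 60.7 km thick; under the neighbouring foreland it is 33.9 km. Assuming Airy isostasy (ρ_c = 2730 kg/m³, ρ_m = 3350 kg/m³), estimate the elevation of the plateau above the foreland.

4.96 km

Excess crust Δ = 60.7 km − 33.9 km = 26.8 km, split between elevation h and root r with h + r = Δ.
Airy balance ρ_c h = (ρ_m − ρ_c) r gives r = h ρ_c/(ρ_m − ρ_c), so h (1 + ρ_c/(ρ_m − ρ_c)) = Δ, i.e. h = Δ (ρ_m − ρ_c)/ρ_m.
h = 26.8 km × 620/3350 = 4.96 km.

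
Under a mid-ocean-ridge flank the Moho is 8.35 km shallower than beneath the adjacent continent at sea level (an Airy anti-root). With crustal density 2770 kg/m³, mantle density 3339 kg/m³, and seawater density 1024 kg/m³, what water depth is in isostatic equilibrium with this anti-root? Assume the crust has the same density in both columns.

Replacing a thickness d of crust by seawater at the top must be balanced by replacing crust with mantle at the base: d (ρ_c − ρ_w) = a (ρ_m − ρ_c).
d = a (ρ_m − ρ_c)/(ρ_c − ρ_w) = 8.35 km × 569/1746 = 2.72 km.

2.72 km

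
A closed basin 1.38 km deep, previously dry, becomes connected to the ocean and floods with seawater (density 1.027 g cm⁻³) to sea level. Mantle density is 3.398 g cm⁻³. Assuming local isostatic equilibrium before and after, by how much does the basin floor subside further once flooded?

After flooding the water column is d + s deep. Its weight must equal the weight of mantle displaced by the extra subsidence s: (d + s) ρ_w = s ρ_m.
s = d ρ_w / (ρ_m − ρ_w) = 1.38 km × 1.027/(3.398 − 1.027) = 0.598 km.

0.598 km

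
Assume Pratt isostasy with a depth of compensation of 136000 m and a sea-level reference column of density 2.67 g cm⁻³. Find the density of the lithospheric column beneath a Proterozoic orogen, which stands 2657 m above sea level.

2.62 g cm⁻³

Pratt balance: ρ_ref D = ρ (D + h).
ρ = ρ_ref D/(D + h) = 2.67 × 136000 m/(136000 m + 2657 m) = 2.62 g cm⁻³.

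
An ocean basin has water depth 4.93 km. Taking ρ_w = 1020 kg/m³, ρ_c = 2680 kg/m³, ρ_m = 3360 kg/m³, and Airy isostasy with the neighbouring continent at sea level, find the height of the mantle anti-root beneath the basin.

For local isostatic compensation: replacing crust with seawater at the top is compensated by replacing crust with mantle at the base: d (ρ_c − ρ_w) = a (ρ_m − ρ_c).
a = d (ρ_c − ρ_w)/(ρ_m − ρ_c) = 4.93 km × 1660/680 = 12 km.

12 km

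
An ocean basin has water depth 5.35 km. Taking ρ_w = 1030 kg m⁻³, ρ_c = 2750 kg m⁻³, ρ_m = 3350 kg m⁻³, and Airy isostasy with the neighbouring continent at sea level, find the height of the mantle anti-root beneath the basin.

By Archimedes' principle applied to the lithosphere: replacing crust with seawater at the top is compensated by replacing crust with mantle at the base: d (ρ_c − ρ_w) = a (ρ_m − ρ_c).
a = d (ρ_c − ρ_w)/(ρ_m − ρ_c) = 5.35 km × 1720/600 = 15.3 km.

15.3 km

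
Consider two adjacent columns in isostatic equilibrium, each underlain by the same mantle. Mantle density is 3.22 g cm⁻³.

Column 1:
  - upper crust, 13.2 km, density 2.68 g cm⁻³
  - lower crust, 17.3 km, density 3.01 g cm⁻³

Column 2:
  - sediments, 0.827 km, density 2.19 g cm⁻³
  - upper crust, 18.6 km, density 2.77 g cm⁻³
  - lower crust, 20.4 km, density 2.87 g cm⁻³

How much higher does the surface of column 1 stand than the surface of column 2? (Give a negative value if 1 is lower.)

For any compensation level in the mantle, the mantle terms cancel and isostasy reduces to e = (Σt_1 − Σt_2) − (Σ(ρt)_1 − Σ(ρt)_2) / ρ_m.
Σt_1 = 30.5 km; Σt_2 = 39.827 km; Σ(ρt)_1 = 87.449; Σ(ρt)_2 = 111.88113 (in km·g cm⁻³).
e = (30.5 − 39.827) − (87.449 − 111.88113) / 3.22 = −1.74 km.

−1.74 km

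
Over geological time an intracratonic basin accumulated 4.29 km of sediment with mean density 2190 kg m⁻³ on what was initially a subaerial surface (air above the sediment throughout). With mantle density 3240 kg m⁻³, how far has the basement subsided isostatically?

Subaerial load: s = t ρ_sed / ρ_m = 4.29 km × 2190/3240 = 2.9 km.

2.9 km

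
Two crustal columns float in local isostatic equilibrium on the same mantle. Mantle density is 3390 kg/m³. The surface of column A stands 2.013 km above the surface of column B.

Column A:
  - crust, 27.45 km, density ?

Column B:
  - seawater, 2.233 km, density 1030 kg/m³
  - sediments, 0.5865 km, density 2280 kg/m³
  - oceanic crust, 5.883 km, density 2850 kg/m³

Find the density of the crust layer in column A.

2810 kg/m³

Take the compensation level at the base of the deeper column (depth z_c below the surface of column A) and equate Σ ρ_i t_i down to z_c; mantle fills any gap and the z_c terms cancel.
Column A: 27.45×ρ + (z_c − 27.45)×3390
Column B: 2.013×0 + 2.233×1030 + 0.5865×2280 + 5.883×2850 + (z_c − 2.013 − 8.7025)×3390
The z_c×3390 term appears on both sides and cancels. Collect the known terms of each column as K = Σ(ρt)_known − 3390 × (depth of known layers): K_A = 0 − 3390×27.45 = −93055.5; K_B = 20403.76 − 3390×(2.013 + 8.7025) = −15921.785.
Balance: K_A + 27.45×ρ = K_B, so ρ = (K_B − K_A)/27.45 = 77133.7/27.45 = 2810 kg/m³.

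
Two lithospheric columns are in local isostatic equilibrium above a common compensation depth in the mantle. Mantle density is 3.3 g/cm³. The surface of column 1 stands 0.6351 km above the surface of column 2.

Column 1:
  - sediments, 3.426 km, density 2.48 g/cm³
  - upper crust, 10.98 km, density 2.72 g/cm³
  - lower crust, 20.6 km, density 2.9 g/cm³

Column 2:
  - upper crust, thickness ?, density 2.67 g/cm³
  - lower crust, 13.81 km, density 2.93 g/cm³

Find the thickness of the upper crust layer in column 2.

16.2 km

Take the compensation level at the base of the deeper column (depth z_c below the surface of column 1) and equate Σ ρ_i t_i down to z_c; mantle fills any gap and the z_c terms cancel.
Column 1: 3.426×2.48 + 10.98×2.72 + 20.6×2.9 + (z_c − 35.006)×3.3
Column 2: 0.6351×0 + x×2.67 + 13.81×2.93 + (z_c − 0.6351 − 13.81 − x)×3.3
The z_c×3.3 term appears on both sides and cancels. Collect the known terms of each column as K = Σ(ρt)_known − 3.3 × (depth of known layers): K_1 = 98.10208 − 3.3×35.006 = −17.41772; K_2 = 40.4633 − 3.3×(0.6351 + 13.81) = −7.20553.
Balance: K_1 = K_2 − x×(3.3 − 2.67), so x = (K_2 − K_1)/(3.3 − 2.67) = 10.2122/0.63 = 16.2 km.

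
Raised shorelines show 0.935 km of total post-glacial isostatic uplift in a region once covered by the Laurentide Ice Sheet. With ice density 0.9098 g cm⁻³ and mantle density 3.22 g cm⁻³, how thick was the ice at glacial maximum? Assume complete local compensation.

u = t ρ_ice/ρ_m → t = u ρ_m/ρ_ice = 0.935 km × 3.22/0.9098 = 3.31 km.

3.31 km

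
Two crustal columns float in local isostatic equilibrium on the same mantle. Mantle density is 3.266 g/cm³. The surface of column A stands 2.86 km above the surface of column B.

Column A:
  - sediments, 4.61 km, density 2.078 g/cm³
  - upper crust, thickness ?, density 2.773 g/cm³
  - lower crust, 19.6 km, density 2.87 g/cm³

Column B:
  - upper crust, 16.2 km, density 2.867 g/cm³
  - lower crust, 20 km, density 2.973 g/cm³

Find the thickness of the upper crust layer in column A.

Take the compensation level at the base of the deeper column (depth z_c below the surface of column A) and equate Σ ρ_i t_i down to z_c; mantle fills any gap and the z_c terms cancel.
Column A: 4.61×2.078 + x×2.773 + 19.6×2.87 + (z_c − 24.21 − x)×3.266
Column B: 2.86×0 + 16.2×2.867 + 20×2.973 + (z_c − 2.86 − 36.2)×3.266
The z_c×3.266 term appears on both sides and cancels. Collect the known terms of each column as K = Σ(ρt)_known − 3.266 × (depth of known layers): K_A = 65.83158 − 3.266×24.21 = −13.23828; K_B = 105.9054 − 3.266×(2.86 + 36.2) = −21.66456.
Balance: K_A − x×(3.266 − 2.773) = K_B, so x = (K_A − K_B)/(3.266 − 2.773) = 8.42628/0.493 = 17.1 km.

17.1 km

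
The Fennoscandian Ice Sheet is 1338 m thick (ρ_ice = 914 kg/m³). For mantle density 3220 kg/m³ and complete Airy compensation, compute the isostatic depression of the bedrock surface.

380 m

Isostatic balance requires: the ice load ρ_ice t is balanced by mantle displaced below, ρ_m s.
s = t ρ_ice / ρ_m = 1338 m × 914/3220 = 380 m.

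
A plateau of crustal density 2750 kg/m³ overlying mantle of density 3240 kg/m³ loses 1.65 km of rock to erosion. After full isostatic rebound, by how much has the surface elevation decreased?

0.25 km

Rebound u = e ρ_c/ρ_m = 1.65 km × 2750/3240 = 1.4 km.
Net surface drop = e − u = 1.65 km − 1.4 km = e (ρ_m − ρ_c)/ρ_m = 0.25 km.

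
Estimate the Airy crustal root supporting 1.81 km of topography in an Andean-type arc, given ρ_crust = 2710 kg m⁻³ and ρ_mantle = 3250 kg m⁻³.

9.08 km

Isostatic balance requires: the weight of the topography is balanced by the buoyancy of the root, ρ_c h = (ρ_m − ρ_c) r.
r = h · ρ_c / (ρ_m − ρ_c) = 1.81 km × 2710 / (3250 − 2710) = 9.08 km.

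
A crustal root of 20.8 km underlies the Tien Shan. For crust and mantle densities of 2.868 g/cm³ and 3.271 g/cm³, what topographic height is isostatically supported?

In Airy isostatic equilibrium: ρ_c h = (ρ_m − ρ_c) r.
h = r (ρ_m − ρ_c) / ρ_c = 20.8 km × (3.271 − 2.868) / 2.868 = 2.92 km.

2.92 km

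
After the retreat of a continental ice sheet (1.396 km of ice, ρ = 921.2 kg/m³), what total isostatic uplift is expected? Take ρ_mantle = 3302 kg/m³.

0.389 km

Removing the load lets mantle flow back in; uplift u satisfies ρ_ice t = ρ_m u.
u = t ρ_ice/ρ_m = 1.396 km × 921.2/3302 = 0.389 km.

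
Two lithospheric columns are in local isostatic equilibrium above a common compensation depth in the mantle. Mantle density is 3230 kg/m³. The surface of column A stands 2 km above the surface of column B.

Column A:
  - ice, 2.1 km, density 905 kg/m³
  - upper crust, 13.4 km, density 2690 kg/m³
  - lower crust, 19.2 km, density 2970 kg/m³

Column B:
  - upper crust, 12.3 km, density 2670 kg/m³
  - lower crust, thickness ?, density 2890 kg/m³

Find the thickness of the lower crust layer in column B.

Take the compensation level at the base of the deeper column (depth z_c below the surface of column A) and equate Σ ρ_i t_i down to z_c; mantle fills any gap and the z_c terms cancel.
Column A: 2.1×905 + 13.4×2690 + 19.2×2970 + (z_c − 34.7)×3230
Column B: 2×0 + 12.3×2670 + x×2890 + (z_c − 2 − 12.3 − x)×3230
The z_c×3230 term appears on both sides and cancels. Collect the known terms of each column as K = Σ(ρt)_known − 3230 × (depth of known layers): K_A = 94970.5 − 3230×34.7 = −17110.5; K_B = 32841 − 3230×(2 + 12.3) = −13348.
Balance: K_A = K_B − x×(3230 − 2890), so x = (K_B − K_A)/(3230 − 2890) = 3762.5/340 = 11.1 km.

11.1 km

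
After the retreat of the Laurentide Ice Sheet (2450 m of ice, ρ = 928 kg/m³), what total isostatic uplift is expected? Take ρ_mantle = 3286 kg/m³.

Removing the load lets mantle flow back in; uplift u satisfies ρ_ice t = ρ_m u.
u = t ρ_ice/ρ_m = 2450 m × 928/3286 = 692 m.

692 m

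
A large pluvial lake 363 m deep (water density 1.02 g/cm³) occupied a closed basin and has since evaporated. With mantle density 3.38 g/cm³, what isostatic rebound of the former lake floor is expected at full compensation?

u = d ρ_w/ρ_m = 363 m × 1.02/3.38 = 110 m.

110 m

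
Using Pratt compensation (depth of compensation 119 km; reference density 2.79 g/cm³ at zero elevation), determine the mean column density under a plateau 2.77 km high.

2.73 g/cm³

Pratt balance: ρ_ref D = ρ (D + h).
ρ = ρ_ref D/(D + h) = 2.79 × 119 km/(119 km + 2.77 km) = 2.73 g/cm³.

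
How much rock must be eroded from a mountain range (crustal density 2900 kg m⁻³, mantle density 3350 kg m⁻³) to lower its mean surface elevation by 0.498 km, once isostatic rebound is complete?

Net drop Δ = e − u = e − e ρ_c/ρ_m = e (ρ_m − ρ_c)/ρ_m.
e = Δ ρ_m/(ρ_m − ρ_c) = 0.498 km × 3350/450 = 3.71 km.

3.71 km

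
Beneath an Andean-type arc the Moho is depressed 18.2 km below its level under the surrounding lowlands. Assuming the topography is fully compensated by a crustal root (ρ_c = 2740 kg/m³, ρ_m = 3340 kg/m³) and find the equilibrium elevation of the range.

In Airy isostatic equilibrium: ρ_c h = (ρ_m − ρ_c) r.
h = r (ρ_m − ρ_c) / ρ_c = 18.2 km × (3340 − 2740) / 2740 = 3.99 km.

3.99 km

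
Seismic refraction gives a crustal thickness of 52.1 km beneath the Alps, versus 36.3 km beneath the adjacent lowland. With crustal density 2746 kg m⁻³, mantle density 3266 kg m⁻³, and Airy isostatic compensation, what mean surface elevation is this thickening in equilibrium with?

Excess crust Δ = 52.1 km − 36.3 km = 15.8 km, split between elevation h and root r with h + r = Δ.
Airy balance ρ_c h = (ρ_m − ρ_c) r gives r = h ρ_c/(ρ_m − ρ_c), so h (1 + ρ_c/(ρ_m − ρ_c)) = Δ, i.e. h = Δ (ρ_m − ρ_c)/ρ_m.
h = 15.8 km × 520/3266 = 2.52 km.

2.52 km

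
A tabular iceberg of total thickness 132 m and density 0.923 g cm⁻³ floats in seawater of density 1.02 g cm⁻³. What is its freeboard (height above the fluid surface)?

12.6 m

Floating equilibrium: submerged depth d = t ρ_obj/ρ_fluid = 132 m × 0.923/1.02 = 119.4 m.
Freeboard = t − d = 132 m − 119.4 m = 12.6 m.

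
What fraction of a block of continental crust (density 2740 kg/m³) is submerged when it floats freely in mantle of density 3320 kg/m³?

Submerged fraction = ρ_obj/ρ_fluid = 2740/3320 = 82.5%.

82.5%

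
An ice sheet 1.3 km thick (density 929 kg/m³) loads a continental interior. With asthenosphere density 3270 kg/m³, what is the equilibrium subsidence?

Balancing pressure at the compensation depth: the ice load ρ_ice t is balanced by mantle displaced below, ρ_m s.
s = t ρ_ice / ρ_m = 1.3 km × 929/3270 = 0.369 km.

0.369 km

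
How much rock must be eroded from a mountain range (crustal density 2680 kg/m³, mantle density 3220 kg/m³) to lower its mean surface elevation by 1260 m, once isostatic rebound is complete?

Net drop Δ = e − u = e − e ρ_c/ρ_m = e (ρ_m − ρ_c)/ρ_m.
e = Δ ρ_m/(ρ_m − ρ_c) = 1260 m × 3220/540 = 7510 m.

7510 m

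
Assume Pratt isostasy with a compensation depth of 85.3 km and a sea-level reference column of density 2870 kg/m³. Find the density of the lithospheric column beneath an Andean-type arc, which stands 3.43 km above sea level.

Pratt balance: ρ_ref D = ρ (D + h).
ρ = ρ_ref D/(D + h) = 2870 × 85.3 km/(85.3 km + 3.43 km) = 2760 kg/m³.

2760 kg/m³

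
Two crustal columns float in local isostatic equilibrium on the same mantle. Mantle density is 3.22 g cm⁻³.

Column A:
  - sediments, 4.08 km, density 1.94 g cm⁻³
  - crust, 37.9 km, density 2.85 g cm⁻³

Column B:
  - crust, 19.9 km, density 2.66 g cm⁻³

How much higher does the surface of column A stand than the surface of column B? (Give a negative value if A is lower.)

2.52 km

For any compensation level in the mantle, the mantle terms cancel and isostasy reduces to e = (Σt_A − Σt_B) − (Σ(ρt)_A − Σ(ρt)_B) / ρ_m.
Σt_A = 41.98 km; Σt_B = 19.9 km; Σ(ρt)_A = 115.9302; Σ(ρt)_B = 52.934 (in km·g cm⁻³).
e = (41.98 − 19.9) − (115.9302 − 52.934) / 3.22 = 2.52 km.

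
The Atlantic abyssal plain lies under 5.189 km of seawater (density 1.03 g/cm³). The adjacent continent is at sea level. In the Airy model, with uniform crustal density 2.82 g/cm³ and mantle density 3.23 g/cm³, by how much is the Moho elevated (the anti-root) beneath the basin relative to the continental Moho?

22.7 km

Balancing pressure at the compensation depth: replacing crust with seawater at the top is compensated by replacing crust with mantle at the base: d (ρ_c − ρ_w) = a (ρ_m − ρ_c).
a = d (ρ_c − ρ_w)/(ρ_m − ρ_c) = 5.189 km × 1.79/0.41 = 22.7 km.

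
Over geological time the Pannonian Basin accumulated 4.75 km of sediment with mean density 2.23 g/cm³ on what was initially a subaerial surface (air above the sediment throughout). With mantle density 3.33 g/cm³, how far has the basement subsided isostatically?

Subaerial load: s = t ρ_sed / ρ_m = 4.75 km × 2.23/3.33 = 3.18 km.

3.18 km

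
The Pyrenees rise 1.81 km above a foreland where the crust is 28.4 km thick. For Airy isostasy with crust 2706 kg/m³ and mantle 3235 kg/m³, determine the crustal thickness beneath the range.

Root depth r = h ρ_c / (ρ_m − ρ_c) = 1.81 km × 2706 / 529 = 9.259 km.
Total thickness = T + h + r = 28.4 km + 1.81 km + 9.259 km = 39.5 km.

39.5 km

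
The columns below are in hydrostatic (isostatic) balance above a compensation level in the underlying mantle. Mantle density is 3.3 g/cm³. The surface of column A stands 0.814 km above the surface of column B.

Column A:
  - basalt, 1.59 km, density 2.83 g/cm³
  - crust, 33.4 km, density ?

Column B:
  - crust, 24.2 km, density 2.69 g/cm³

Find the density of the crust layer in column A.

Take the compensation level at the base of the deeper column (depth z_c below the surface of column A) and equate Σ ρ_i t_i down to z_c; mantle fills any gap and the z_c terms cancel.
Column A: 1.59×2.83 + 33.4×ρ + (z_c − 34.99)×3.3
Column B: 0.814×0 + 24.2×2.69 + (z_c − 0.814 − 24.2)×3.3
The z_c×3.3 term appears on both sides and cancels. Collect the known terms of each column as K = Σ(ρt)_known − 3.3 × (depth of known layers): K_A = 4.4997 − 3.3×34.99 = −110.9673; K_B = 65.098 − 3.3×(0.814 + 24.2) = −17.4482.
Balance: K_A + 33.4×ρ = K_B, so ρ = (K_B − K_A)/33.4 = 93.5191/33.4 = 2.8 g/cm³.

2.8 g/cm³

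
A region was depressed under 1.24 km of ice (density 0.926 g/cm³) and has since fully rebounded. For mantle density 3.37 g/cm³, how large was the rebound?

Removing the load lets mantle flow back in; uplift u satisfies ρ_ice t = ρ_m u.
u = t ρ_ice/ρ_m = 1.24 km × 0.926/3.37 = 0.341 km.

0.341 km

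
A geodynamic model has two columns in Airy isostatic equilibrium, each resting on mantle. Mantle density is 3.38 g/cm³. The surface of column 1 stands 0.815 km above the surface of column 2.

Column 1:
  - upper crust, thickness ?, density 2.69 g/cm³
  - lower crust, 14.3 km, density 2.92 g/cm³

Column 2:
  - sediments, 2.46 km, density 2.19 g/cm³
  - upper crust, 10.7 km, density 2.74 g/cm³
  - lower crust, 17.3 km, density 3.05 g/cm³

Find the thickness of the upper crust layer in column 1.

16.9 km

Take the compensation level at the base of the deeper column (depth z_c below the surface of column 1) and equate Σ ρ_i t_i down to z_c; mantle fills any gap and the z_c terms cancel.
Column 1: x×2.69 + 14.3×2.92 + (z_c − 14.3 − x)×3.38
Column 2: 0.815×0 + 2.46×2.19 + 10.7×2.74 + 17.3×3.05 + (z_c − 0.815 − 30.46)×3.38
The z_c×3.38 term appears on both sides and cancels. Collect the known terms of each column as K = Σ(ρt)_known − 3.38 × (depth of known layers): K_1 = 41.756 − 3.38×14.3 = −6.578; K_2 = 87.4704 − 3.38×(0.815 + 30.46) = −18.2391.
Balance: K_1 − x×(3.38 − 2.69) = K_2, so x = (K_1 − K_2)/(3.38 − 2.69) = 11.6611/0.69 = 16.9 km.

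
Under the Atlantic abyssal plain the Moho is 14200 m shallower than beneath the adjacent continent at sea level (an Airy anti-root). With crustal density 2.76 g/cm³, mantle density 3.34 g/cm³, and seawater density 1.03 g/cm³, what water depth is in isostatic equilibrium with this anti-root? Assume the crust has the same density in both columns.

4760 m

Replacing a thickness d of crust by seawater at the top must be balanced by replacing crust with mantle at the base: d (ρ_c − ρ_w) = a (ρ_m − ρ_c).
d = a (ρ_m − ρ_c)/(ρ_c − ρ_w) = 14200 m × 0.58/1.73 = 4760 m.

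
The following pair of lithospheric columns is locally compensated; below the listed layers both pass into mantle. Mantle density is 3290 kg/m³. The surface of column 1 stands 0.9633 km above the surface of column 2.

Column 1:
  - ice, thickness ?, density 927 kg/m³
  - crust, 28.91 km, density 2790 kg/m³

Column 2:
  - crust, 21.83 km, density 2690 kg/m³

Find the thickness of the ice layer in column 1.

Take the compensation level at the base of the deeper column (depth z_c below the surface of column 1) and equate Σ ρ_i t_i down to z_c; mantle fills any gap and the z_c terms cancel.
Column 1: x×927 + 28.91×2790 + (z_c − 28.91 − x)×3290
Column 2: 0.9633×0 + 21.83×2690 + (z_c − 0.9633 − 21.83)×3290
The z_c×3290 term appears on both sides and cancels. Collect the known terms of each column as K = Σ(ρt)_known − 3290 × (depth of known layers): K_1 = 80658.9 − 3290×28.91 = −14455; K_2 = 58722.7 − 3290×(0.9633 + 21.83) = −16267.257.
Balance: K_1 − x×(3290 − 927) = K_2, so x = (K_1 − K_2)/(3290 − 927) = 1812.26/2363 = 0.767 km.

0.767 km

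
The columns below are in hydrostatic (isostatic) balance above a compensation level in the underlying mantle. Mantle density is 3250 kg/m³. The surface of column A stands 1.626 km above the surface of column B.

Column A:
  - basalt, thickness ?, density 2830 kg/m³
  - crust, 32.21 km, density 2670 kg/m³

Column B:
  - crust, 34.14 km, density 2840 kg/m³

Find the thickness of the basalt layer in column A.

Take the compensation level at the base of the deeper column (depth z_c below the surface of column A) and equate Σ ρ_i t_i down to z_c; mantle fills any gap and the z_c terms cancel.
Column A: x×2830 + 32.21×2670 + (z_c − 32.21 − x)×3250
Column B: 1.626×0 + 34.14×2840 + (z_c − 1.626 − 34.14)×3250
The z_c×3250 term appears on both sides and cancels. Collect the known terms of each column as K = Σ(ρt)_known − 3250 × (depth of known layers): K_A = 86000.7 − 3250×32.21 = −18681.8; K_B = 96957.6 − 3250×(1.626 + 34.14) = −19281.9.
Balance: K_A − x×(3250 − 2830) = K_B, so x = (K_A − K_B)/(3250 − 2830) = 600.1/420 = 1.43 km.

1.43 km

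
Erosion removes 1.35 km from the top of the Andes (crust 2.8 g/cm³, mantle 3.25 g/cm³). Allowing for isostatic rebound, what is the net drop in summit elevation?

0.187 km

Rebound u = e ρ_c/ρ_m = 1.35 km × 2.8/3.25 = 1.163 km.
Net surface drop = e − u = 1.35 km − 1.163 km = e (ρ_m − ρ_c)/ρ_m = 0.187 km.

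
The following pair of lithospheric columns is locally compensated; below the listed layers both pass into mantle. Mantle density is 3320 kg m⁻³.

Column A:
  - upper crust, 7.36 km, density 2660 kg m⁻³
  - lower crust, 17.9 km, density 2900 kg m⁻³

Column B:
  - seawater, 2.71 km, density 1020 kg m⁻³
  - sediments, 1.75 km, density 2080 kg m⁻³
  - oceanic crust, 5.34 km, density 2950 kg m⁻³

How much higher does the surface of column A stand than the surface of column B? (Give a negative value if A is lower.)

For any compensation level in the mantle, the mantle terms cancel and isostasy reduces to e = (Σt_A − Σt_B) − (Σ(ρt)_A − Σ(ρt)_B) / ρ_m.
Σt_A = 25.26 km; Σt_B = 9.8 km; Σ(ρt)_A = 71487.6; Σ(ρt)_B = 22157.2 (in km·kg m⁻³).
e = (25.26 − 9.8) − (71487.6 − 22157.2) / 3320 = 0.601 km.

0.601 km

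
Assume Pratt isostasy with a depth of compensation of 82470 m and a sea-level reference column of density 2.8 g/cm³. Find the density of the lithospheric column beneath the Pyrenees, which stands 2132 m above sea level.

Pratt balance: ρ_ref D = ρ (D + h).
ρ = ρ_ref D/(D + h) = 2.8 × 82470 m/(82470 m + 2132 m) = 2.73 g/cm³.

2.73 g/cm³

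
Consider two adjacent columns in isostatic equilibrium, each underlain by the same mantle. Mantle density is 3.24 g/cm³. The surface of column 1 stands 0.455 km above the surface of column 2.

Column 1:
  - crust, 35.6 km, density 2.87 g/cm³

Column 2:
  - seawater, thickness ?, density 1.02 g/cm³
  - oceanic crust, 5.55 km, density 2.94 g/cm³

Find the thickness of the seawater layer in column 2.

Take the compensation level at the base of the deeper column (depth z_c below the surface of column 1) and equate Σ ρ_i t_i down to z_c; mantle fills any gap and the z_c terms cancel.
Column 1: 35.6×2.87 + (z_c − 35.6)×3.24
Column 2: 0.455×0 + x×1.02 + 5.55×2.94 + (z_c − 0.455 − 5.55 − x)×3.24
The z_c×3.24 term appears on both sides and cancels. Collect the known terms of each column as K = Σ(ρt)_known − 3.24 × (depth of known layers): K_1 = 102.172 − 3.24×35.6 = −13.172; K_2 = 16.317 − 3.24×(0.455 + 5.55) = −3.1392.
Balance: K_1 = K_2 − x×(3.24 − 1.02), so x = (K_2 − K_1)/(3.24 − 1.02) = 10.0328/2.22 = 4.52 km.

4.52 km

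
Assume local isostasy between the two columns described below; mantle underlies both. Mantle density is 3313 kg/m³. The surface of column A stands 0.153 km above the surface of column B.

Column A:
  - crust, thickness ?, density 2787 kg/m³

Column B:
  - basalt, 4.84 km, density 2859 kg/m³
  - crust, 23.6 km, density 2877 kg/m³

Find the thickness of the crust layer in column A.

Take the compensation level at the base of the deeper column (depth z_c below the surface of column A) and equate Σ ρ_i t_i down to z_c; mantle fills any gap and the z_c terms cancel.
Column A: x×2787 + (z_c − 0 − x)×3313
Column B: 0.153×0 + 4.84×2859 + 23.6×2877 + (z_c − 0.153 − 28.44)×3313
The z_c×3313 term appears on both sides and cancels. Collect the known terms of each column as K = Σ(ρt)_known − 3313 × (depth of known layers): K_A = 0 − 3313×0 = 0; K_B = 81734.76 − 3313×(0.153 + 28.44) = −12993.849.
Balance: K_A − x×(3313 − 2787) = K_B, so x = (K_A − K_B)/(3313 − 2787) = 12993.8/526 = 24.7 km.

24.7 km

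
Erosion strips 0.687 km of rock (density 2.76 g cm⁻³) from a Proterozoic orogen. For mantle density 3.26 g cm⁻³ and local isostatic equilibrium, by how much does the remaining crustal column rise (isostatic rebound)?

0.582 km

Unloading: uplift u = e ρ_c/ρ_m = 0.687 km × 2.76/3.26 = 0.582 km.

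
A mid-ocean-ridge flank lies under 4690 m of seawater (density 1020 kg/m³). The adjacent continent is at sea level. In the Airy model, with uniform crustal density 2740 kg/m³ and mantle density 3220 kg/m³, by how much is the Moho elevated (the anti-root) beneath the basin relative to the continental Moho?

In Airy isostatic equilibrium: replacing crust with seawater at the top is compensated by replacing crust with mantle at the base: d (ρ_c − ρ_w) = a (ρ_m − ρ_c).
a = d (ρ_c − ρ_w)/(ρ_m − ρ_c) = 4690 m × 1720/480 = 16800 m.

16800 m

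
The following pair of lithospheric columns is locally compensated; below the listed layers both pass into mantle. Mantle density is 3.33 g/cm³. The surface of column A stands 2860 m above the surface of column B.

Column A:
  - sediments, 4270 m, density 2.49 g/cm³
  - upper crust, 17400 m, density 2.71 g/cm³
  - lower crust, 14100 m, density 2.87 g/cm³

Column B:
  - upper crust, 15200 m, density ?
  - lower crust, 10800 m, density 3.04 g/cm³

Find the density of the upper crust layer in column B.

Take the compensation level at the base of the deeper column (depth z_c below the surface of column A) and equate Σ ρ_i t_i down to z_c; mantle fills any gap and the z_c terms cancel.
Column A: 4270×2.49 + 17400×2.71 + 14100×2.87 + (z_c − 35770)×3.33
Column B: 2860×0 + 15200×ρ + 10800×3.04 + (z_c − 2860 − 26000)×3.33
The z_c×3.33 term appears on both sides and cancels. Collect the known terms of each column as K = Σ(ρt)_known − 3.33 × (depth of known layers): K_A = 98253.3 − 3.33×35770 = −20860.8; K_B = 32832 − 3.33×(2860 + 26000) = −63271.8.
Balance: K_A = K_B + 15200×ρ, so ρ = (K_A − K_B)/15200 = 42411/15200 = 2.79 g/cm³.

2.79 g/cm³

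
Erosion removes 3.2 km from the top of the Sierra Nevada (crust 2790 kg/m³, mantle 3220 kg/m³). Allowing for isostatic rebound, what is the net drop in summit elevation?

Rebound u = e ρ_c/ρ_m = 3.2 km × 2790/3220 = 2.773 km.
Net surface drop = e − u = 3.2 km − 2.773 km = e (ρ_m − ρ_c)/ρ_m = 0.427 km.

0.427 km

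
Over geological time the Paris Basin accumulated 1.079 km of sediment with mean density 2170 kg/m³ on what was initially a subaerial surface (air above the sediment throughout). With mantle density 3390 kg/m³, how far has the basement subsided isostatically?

Subaerial load: s = t ρ_sed / ρ_m = 1.079 km × 2170/3390 = 0.691 km.

0.691 km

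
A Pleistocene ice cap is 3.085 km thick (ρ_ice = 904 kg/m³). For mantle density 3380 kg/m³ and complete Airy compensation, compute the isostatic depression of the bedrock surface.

0.825 km

By Archimedes' principle applied to the lithosphere: the ice load ρ_ice t is balanced by mantle displaced below, ρ_m s.
s = t ρ_ice / ρ_m = 3.085 km × 904/3380 = 0.825 km.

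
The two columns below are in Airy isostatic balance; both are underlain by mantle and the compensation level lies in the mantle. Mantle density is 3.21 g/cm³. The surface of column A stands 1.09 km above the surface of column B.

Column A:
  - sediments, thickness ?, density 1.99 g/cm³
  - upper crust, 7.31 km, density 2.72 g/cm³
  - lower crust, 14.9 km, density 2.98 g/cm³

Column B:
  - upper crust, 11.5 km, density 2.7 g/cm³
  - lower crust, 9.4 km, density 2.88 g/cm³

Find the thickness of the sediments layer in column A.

Take the compensation level at the base of the deeper column (depth z_c below the surface of column A) and equate Σ ρ_i t_i down to z_c; mantle fills any gap and the z_c terms cancel.
Column A: x×1.99 + 7.31×2.72 + 14.9×2.98 + (z_c − 22.21 − x)×3.21
Column B: 1.09×0 + 11.5×2.7 + 9.4×2.88 + (z_c − 1.09 − 20.9)×3.21
The z_c×3.21 term appears on both sides and cancels. Collect the known terms of each column as K = Σ(ρt)_known − 3.21 × (depth of known layers): K_A = 64.2852 − 3.21×22.21 = −7.0089; K_B = 58.122 − 3.21×(1.09 + 20.9) = −12.4659.
Balance: K_A − x×(3.21 − 1.99) = K_B, so x = (K_A − K_B)/(3.21 − 1.99) = 5.457/1.22 = 4.47 km.

4.47 km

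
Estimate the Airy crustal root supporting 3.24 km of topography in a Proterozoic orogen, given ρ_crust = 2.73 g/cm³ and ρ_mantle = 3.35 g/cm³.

By Archimedes' principle applied to the lithosphere: the weight of the topography is balanced by the buoyancy of the root, ρ_c h = (ρ_m − ρ_c) r.
r = h · ρ_c / (ρ_m − ρ_c) = 3.24 km × 2.73 / (3.35 − 2.73) = 14.3 km.

14.3 km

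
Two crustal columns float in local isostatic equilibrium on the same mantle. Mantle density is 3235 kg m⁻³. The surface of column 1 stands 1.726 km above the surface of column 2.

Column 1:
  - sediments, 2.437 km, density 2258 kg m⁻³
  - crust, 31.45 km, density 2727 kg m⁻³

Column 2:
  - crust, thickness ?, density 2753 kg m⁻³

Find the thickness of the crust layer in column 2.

26.5 km

Take the compensation level at the base of the deeper column (depth z_c below the surface of column 1) and equate Σ ρ_i t_i down to z_c; mantle fills any gap and the z_c terms cancel.
Column 1: 2.437×2258 + 31.45×2727 + (z_c − 33.887)×3235
Column 2: 1.726×0 + x×2753 + (z_c − 1.726 − 0 − x)×3235
The z_c×3235 term appears on both sides and cancels. Collect the known terms of each column as K = Σ(ρt)_known − 3235 × (depth of known layers): K_1 = 91266.896 − 3235×33.887 = −18357.549; K_2 = 0 − 3235×(1.726 + 0) = −5583.61.
Balance: K_1 = K_2 − x×(3235 − 2753), so x = (K_2 − K_1)/(3235 − 2753) = 12773.9/482 = 26.5 km.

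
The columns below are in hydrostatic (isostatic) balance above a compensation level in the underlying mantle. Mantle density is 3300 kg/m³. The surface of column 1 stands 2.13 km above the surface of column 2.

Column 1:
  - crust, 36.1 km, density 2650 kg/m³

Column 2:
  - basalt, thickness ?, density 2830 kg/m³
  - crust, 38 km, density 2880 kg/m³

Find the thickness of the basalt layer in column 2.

Take the compensation level at the base of the deeper column (depth z_c below the surface of column 1) and equate Σ ρ_i t_i down to z_c; mantle fills any gap and the z_c terms cancel.
Column 1: 36.1×2650 + (z_c − 36.1)×3300
Column 2: 2.13×0 + x×2830 + 38×2880 + (z_c − 2.13 − 38 − x)×3300
The z_c×3300 term appears on both sides and cancels. Collect the known terms of each column as K = Σ(ρt)_known − 3300 × (depth of known layers): K_1 = 95665 − 3300×36.1 = −23465; K_2 = 109440 − 3300×(2.13 + 38) = −22989.
Balance: K_1 = K_2 − x×(3300 − 2830), so x = (K_2 − K_1)/(3300 − 2830) = 476/470 = 1.01 km.

1.01 km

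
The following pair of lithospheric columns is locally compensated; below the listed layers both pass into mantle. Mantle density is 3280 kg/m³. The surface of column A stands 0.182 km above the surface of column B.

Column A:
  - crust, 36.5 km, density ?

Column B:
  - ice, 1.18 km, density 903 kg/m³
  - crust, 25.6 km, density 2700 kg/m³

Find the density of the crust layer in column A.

2780 kg/m³

Take the compensation level at the base of the deeper column (depth z_c below the surface of column A) and equate Σ ρ_i t_i down to z_c; mantle fills any gap and the z_c terms cancel.
Column A: 36.5×ρ + (z_c − 36.5)×3280
Column B: 0.182×0 + 1.18×903 + 25.6×2700 + (z_c − 0.182 − 26.78)×3280
The z_c×3280 term appears on both sides and cancels. Collect the known terms of each column as K = Σ(ρt)_known − 3280 × (depth of known layers): K_A = 0 − 3280×36.5 = −119720; K_B = 70185.54 − 3280×(0.182 + 26.78) = −18249.82.
Balance: K_A + 36.5×ρ = K_B, so ρ = (K_B − K_A)/36.5 = 101470/36.5 = 2780 kg/m³.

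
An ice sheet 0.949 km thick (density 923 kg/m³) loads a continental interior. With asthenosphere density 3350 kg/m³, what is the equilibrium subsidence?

For local isostatic compensation: the ice load ρ_ice t is balanced by mantle displaced below, ρ_m s.
s = t ρ_ice / ρ_m = 0.949 km × 923/3350 = 0.261 km.

0.261 km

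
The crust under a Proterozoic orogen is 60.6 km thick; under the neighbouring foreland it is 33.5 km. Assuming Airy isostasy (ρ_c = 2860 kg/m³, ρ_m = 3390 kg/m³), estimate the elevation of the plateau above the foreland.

4.24 km

Excess crust Δ = 60.6 km − 33.5 km = 27.1 km, split between elevation h and root r with h + r = Δ.
Airy balance ρ_c h = (ρ_m − ρ_c) r gives r = h ρ_c/(ρ_m − ρ_c), so h (1 + ρ_c/(ρ_m − ρ_c)) = Δ, i.e. h = Δ (ρ_m − ρ_c)/ρ_m.
h = 27.1 km × 530/3390 = 4.24 km.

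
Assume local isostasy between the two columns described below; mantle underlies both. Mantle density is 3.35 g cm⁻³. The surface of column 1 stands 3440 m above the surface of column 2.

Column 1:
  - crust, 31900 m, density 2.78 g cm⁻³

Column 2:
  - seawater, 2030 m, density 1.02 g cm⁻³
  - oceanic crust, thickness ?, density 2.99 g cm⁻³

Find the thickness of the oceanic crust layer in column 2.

Take the compensation level at the base of the deeper column (depth z_c below the surface of column 1) and equate Σ ρ_i t_i down to z_c; mantle fills any gap and the z_c terms cancel.
Column 1: 31900×2.78 + (z_c − 31900)×3.35
Column 2: 3440×0 + 2030×1.02 + x×2.99 + (z_c − 3440 − 2030 − x)×3.35
The z_c×3.35 term appears on both sides and cancels. Collect the known terms of each column as K = Σ(ρt)_known − 3.35 × (depth of known layers): K_1 = 88682 − 3.35×31900 = −18183; K_2 = 2070.6 − 3.35×(3440 + 2030) = −16253.9.
Balance: K_1 = K_2 − x×(3.35 − 2.99), so x = (K_2 − K_1)/(3.35 − 2.99) = 1929.1/0.36 = 5360 m.

5360 m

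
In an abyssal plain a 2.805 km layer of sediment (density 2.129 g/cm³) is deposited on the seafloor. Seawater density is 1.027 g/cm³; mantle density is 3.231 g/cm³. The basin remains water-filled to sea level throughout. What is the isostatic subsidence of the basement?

Submarine loading: the sediment displaces seawater, and the subsidence is in turn flooded, so s (ρ_m − ρ_w) = t (ρ_sed − ρ_w).
s = 2.805 km × (2.129 − 1.027) / (3.231 − 1.027) = 1.4 km.

1.4 km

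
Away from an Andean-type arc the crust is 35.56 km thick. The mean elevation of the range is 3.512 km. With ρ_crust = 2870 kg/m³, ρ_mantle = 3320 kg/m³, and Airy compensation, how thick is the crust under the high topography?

Root depth r = h ρ_c / (ρ_m − ρ_c) = 3.512 km × 2870 / 450 = 22.4 km.
Total thickness = T + h + r = 35.56 km + 3.512 km + 22.4 km = 61.5 km.

61.5 km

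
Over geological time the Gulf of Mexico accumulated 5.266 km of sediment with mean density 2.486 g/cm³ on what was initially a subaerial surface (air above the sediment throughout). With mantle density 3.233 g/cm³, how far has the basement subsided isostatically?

4.05 km

Subaerial load: s = t ρ_sed / ρ_m = 5.266 km × 2.486/3.233 = 4.05 km.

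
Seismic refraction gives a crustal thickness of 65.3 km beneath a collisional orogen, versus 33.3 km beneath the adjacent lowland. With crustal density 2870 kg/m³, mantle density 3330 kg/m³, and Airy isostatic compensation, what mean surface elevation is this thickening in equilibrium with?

Excess crust Δ = 65.3 km − 33.3 km = 32 km, split between elevation h and root r with h + r = Δ.
Airy balance ρ_c h = (ρ_m − ρ_c) r gives r = h ρ_c/(ρ_m − ρ_c), so h (1 + ρ_c/(ρ_m − ρ_c)) = Δ, i.e. h = Δ (ρ_m − ρ_c)/ρ_m.
h = 32 km × 460/3330 = 4.42 km.

4.42 km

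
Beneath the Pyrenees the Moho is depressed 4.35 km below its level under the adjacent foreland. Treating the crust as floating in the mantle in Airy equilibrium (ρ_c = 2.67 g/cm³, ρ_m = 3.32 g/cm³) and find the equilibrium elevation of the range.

By Archimedes' principle applied to the lithosphere: ρ_c h = (ρ_m − ρ_c) r.
h = r (ρ_m − ρ_c) / ρ_c = 4.35 km × (3.32 − 2.67) / 2.67 = 1.06 km.

1.06 km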